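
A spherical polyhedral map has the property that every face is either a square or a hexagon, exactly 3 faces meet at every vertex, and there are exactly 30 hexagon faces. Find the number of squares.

6

Let x be the number of squares; then F = 30 + x.
Edge–face incidences: 2E = 6·30 + 4·x = 180 + 4x.
Every vertex has degree 3, so 3V = 2E.
Euler: V − E + F = 2 ⇒ (2E)/3 − E + (30 + x) = 2.
Multiply by 6: 2·(2E) − 3·(2E) + 6·(30 + x) = 12, i.e. 180 + 6x − (180 + 4x) = 12.
Collecting terms: 2x = 12, so x = 6.
Then 2E = 180 + 4·6 = 204, so E = 102, V = 2E/3 = 68, F = 30 + 6 = 36.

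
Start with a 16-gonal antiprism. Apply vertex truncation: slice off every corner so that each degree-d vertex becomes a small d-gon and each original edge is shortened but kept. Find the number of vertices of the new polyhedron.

128

The base solid has V = 32, E = 64, F = 34.
Truncation replaces each original edge-end by a new vertex, so V′ = 2E = 128.
Each original edge survives, and each old vertex of degree d contributes d new edges; summing degrees gives Σd = 2E, so E′ = E + 2E = 3E = 192.
Each original face survives and each original vertex becomes one new face: F′ = F + V = 66.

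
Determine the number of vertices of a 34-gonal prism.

68

A prism on an n-gon has two n-gon bases and n rectangular sides: V = 2·34 = 68, E = 3·34 = 102, F = 34 + 2 = 36.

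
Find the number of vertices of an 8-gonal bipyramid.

A bipyramid over an n-gon has 2n triangular faces and n + 2 vertices: V = 8 + 2 = 10, E = 3·8 = 24, F = 2·8 = 16.
Check: V − E + F = 10 − 24 + 16 = 2.

10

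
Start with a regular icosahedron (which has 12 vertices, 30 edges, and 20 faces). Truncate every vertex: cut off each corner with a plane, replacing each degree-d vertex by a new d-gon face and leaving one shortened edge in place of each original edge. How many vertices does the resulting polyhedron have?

Truncation replaces each original edge-end by a new vertex, so V′ = 2E = 60.
Each original edge survives, and each old vertex of degree d contributes d new edges; summing degrees gives Σd = 2E, so E′ = E + 2E = 3E = 90.
Each original face survives and each original vertex becomes one new face: F′ = F + V = 32.

60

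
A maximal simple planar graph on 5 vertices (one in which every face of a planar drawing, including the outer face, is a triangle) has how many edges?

In a plane triangulation 3F = 2E and V − E + F = 2, so E = 3V − 6 = 3·5 − 6 = 9.

9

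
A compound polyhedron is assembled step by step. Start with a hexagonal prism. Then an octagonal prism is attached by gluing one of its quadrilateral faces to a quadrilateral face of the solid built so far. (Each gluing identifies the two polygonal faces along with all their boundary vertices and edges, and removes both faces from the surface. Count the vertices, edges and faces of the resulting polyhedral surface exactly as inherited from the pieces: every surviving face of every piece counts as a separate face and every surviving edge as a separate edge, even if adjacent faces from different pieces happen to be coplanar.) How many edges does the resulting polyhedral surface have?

38

A hexagonal prism: V=12, E=18, F=8.
Attach an octagonal prism (V=16, E=24, F=10) along a 4-gon: merge 4 vertices and 4 edges, delete both glued faces → V=24, E=38, F=16.
Check: V − E + F = 24 − 38 + 16 = 2.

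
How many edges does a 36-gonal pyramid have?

A pyramid on an n-gon base has one n-gon and n triangles: V = 36 + 1 = 37, E = 2·36 = 72, F = 36 + 1 = 37.

72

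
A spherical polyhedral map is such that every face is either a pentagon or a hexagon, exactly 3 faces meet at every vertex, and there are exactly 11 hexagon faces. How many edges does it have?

63

Let x be the number of pentagons; then F = 11 + x.
Edge–face incidences: 2E = 6·11 + 5·x = 66 + 5x.
Every vertex has degree 3, so 3V = 2E.
Euler: V − E + F = 2 ⇒ (2E)/3 − E + (11 + x) = 2.
Multiply by 6: 2·(2E) − 3·(2E) + 6·(11 + x) = 12, i.e. 66 + 6x − (66 + 5x) = 12.
Collecting terms: x = 12.
Then 2E = 66 + 5·12 = 126, so E = 63, V = 2E/3 = 42, F = 11 + 12 = 23.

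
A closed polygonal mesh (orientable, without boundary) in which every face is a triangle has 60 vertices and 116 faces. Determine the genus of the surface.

0

Every face is a triangle, so 2E = 3·116 = 348, giving E = 174.
χ = V − E + F = 60 − 174 + 116 = 2.
For a closed orientable surface χ = 2 − 2g, so g = (2 − (2))/2 = 0.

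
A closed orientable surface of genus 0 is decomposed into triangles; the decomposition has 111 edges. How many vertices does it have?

39

χ = 2 − 2·0 = 2, and every face is a triangle so 3F = 2E.
F = 2E/3 = 74. Then V = 2 + E − F = 2 + 111 − 74 = 39.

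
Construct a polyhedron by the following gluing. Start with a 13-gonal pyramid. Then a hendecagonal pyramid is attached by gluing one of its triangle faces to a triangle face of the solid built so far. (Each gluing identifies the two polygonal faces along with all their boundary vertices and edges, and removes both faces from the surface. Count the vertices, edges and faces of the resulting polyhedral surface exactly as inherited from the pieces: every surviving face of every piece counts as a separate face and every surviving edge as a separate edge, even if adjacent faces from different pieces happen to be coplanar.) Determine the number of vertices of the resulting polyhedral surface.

23

A 13-gonal pyramid: V=14, E=26, F=14.
Attach a hendecagonal pyramid (V=12, E=22, F=12) along a 3-gon: merge 3 vertices and 3 edges, delete both glued faces → V=23, E=45, F=24.
Check: V − E + F = 23 − 45 + 24 = 2.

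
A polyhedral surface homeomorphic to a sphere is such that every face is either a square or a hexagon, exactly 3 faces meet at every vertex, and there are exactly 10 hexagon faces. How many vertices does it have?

Let x be the number of squares; then F = 10 + x.
Edge–face incidences: 2E = 6·10 + 4·x = 60 + 4x.
Every vertex has degree 3, so 3V = 2E.
Euler: V − E + F = 2 ⇒ (2E)/3 − E + (10 + x) = 2.
Multiply by 6: 2·(2E) − 3·(2E) + 6·(10 + x) = 12, i.e. 60 + 6x − (60 + 4x) = 12.
Collecting terms: 2x = 12, so x = 6.
Then 2E = 60 + 4·6 = 84, so E = 42, V = 2E/3 = 28, F = 10 + 6 = 16.

28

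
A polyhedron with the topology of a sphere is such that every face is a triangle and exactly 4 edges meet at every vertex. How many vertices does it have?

Each face has 3 edges and each edge borders two faces, so 2E = 3F.
Each vertex has degree 4, so 4V = 2E and hence V = 3F/4.
Euler: V − E + F = 2 ⇒ (3F/4) − (3F/2) + F = 2.
Multiply by 8: (6 − 12 + 8)F = 16, i.e. 2F = 16.
So F = 8, E = 3·8/2 = 12, V = 3·8/4 = 6.

6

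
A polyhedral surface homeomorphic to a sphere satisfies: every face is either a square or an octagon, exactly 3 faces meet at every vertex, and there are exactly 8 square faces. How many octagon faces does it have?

2

Let x be the number of octagons; then F = 8 + x.
Edge–face incidences: 2E = 4·8 + 8·x = 32 + 8x.
Every vertex has degree 3, so 3V = 2E.
Euler: V − E + F = 2 ⇒ (2E)/3 − E + (8 + x) = 2.
Multiply by 6: 2·(2E) − 3·(2E) + 6·(8 + x) = 12, i.e. 48 + 6x − (32 + 8x) = 12.
Collecting terms: −2x + 16 = 12, so −2x = −4, so x = 2.
Then 2E = 32 + 8·2 = 48, so E = 24, V = 2E/3 = 16, F = 8 + 2 = 10.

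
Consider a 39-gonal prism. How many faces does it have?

41

A prism on an n-gon has two n-gon bases and n rectangular sides: V = 2·39 = 78, E = 3·39 = 117, F = 39 + 2 = 41.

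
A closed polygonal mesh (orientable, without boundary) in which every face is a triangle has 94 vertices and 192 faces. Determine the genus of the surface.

Every face is a triangle, so 2E = 3·192 = 576, giving E = 288.
χ = V − E + F = 94 − 288 + 192 = -2.
For a closed orientable surface χ = 2 − 2g, so g = (2 − (-2))/2 = 2.

2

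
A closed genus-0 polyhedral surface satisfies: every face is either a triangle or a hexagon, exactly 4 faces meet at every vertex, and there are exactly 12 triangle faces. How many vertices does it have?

12

Let x be the number of hexagons; then F = 12 + x.
Edge–face incidences: 2E = 3·12 + 6·x = 36 + 6x.
Every vertex has degree 4, so 4V = 2E.
Euler: V − E + F = 2 ⇒ (2E)/4 − E + (12 + x) = 2.
Multiply by 8: 2·(2E) − 4·(2E) + 8·(12 + x) = 16, i.e. 96 + 8x − 2·(36 + 6x) = 16.
Collecting terms: −4x + 24 = 16, so −4x = −8, so x = 2.
Then 2E = 36 + 6·2 = 48, so E = 24, V = 2E/4 = 12, F = 12 + 2 = 14.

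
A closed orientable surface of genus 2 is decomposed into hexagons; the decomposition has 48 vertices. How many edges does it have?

75

χ = 2 − 2·2 = -2, and every face is a hexagon so 6F = 2E.
V − E + F = -2 with E = 6F/2 gives 48 − (6/2 − 1)·F = -2, so F = 25 and E = 75.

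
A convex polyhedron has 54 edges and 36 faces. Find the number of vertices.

Here V − E + F = 2.
V = 2 + E − F = 2 + 54 − 36 = 20.

20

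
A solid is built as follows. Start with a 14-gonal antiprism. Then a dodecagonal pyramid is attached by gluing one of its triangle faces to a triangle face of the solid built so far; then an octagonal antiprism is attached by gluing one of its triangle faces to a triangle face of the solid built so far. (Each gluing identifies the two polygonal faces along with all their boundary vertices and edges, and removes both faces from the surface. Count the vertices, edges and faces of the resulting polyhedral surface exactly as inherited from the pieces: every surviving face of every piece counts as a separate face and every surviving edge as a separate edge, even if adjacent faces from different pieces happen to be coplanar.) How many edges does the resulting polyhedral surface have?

A 14-gonal antiprism: V=28, E=56, F=30.
Attach a dodecagonal pyramid (V=13, E=24, F=13) along a 3-gon: merge 3 vertices and 3 edges, delete both glued faces → V=38, E=77, F=41.
Attach an octagonal antiprism (V=16, E=32, F=18) along a 3-gon: merge 3 vertices and 3 edges, delete both glued faces → V=51, E=106, F=57.
Check: V − E + F = 51 − 106 + 57 = 2.

106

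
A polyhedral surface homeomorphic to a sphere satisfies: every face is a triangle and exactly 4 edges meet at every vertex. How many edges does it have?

Each face has 3 edges and each edge borders two faces, so 2E = 3F.
Each vertex has degree 4, so 4V = 2E and hence V = 3F/4.
Euler: V − E + F = 2 ⇒ (3F/4) − (3F/2) + F = 2.
Multiply by 8: (6 − 12 + 8)F = 16, i.e. 2F = 16.
So F = 8, E = 3·8/2 = 12, V = 3·8/4 = 6.

12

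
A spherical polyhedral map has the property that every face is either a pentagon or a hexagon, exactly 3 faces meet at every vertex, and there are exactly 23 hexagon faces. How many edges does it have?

Let x be the number of pentagons; then F = 23 + x.
Edge–face incidences: 2E = 6·23 + 5·x = 138 + 5x.
Every vertex has degree 3, so 3V = 2E.
Euler: V − E + F = 2 ⇒ (2E)/3 − E + (23 + x) = 2.
Multiply by 6: 2·(2E) − 3·(2E) + 6·(23 + x) = 12, i.e. 138 + 6x − (138 + 5x) = 12.
Collecting terms: x = 12.
Then 2E = 138 + 5·12 = 198, so E = 99, V = 2E/3 = 66, F = 23 + 12 = 35.

99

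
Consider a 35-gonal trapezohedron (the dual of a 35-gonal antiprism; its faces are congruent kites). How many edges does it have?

The n-trapezohedron (dual of the n-antiprism) has V = 2·35 + 2 = 72, E = 4·35 = 140, F = 2·35 = 70.

140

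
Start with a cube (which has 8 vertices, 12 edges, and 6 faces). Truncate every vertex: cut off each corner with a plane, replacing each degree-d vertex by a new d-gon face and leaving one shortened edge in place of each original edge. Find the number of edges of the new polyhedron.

Truncation replaces each original edge-end by a new vertex, so V′ = 2E = 24.
Each original edge survives, and each old vertex of degree d contributes d new edges; summing degrees gives Σd = 2E, so E′ = E + 2E = 3E = 36.
Each original face survives and each original vertex becomes one new face: F′ = F + V = 14.

36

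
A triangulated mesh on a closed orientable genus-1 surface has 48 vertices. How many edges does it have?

χ = 2 − 2·1 = 0, and every face is a triangle so 3F = 2E.
V − E + F = 0 with E = 3F/2 gives 48 − (3/2 − 1)·F = 0, so F = 96 and E = 144.

144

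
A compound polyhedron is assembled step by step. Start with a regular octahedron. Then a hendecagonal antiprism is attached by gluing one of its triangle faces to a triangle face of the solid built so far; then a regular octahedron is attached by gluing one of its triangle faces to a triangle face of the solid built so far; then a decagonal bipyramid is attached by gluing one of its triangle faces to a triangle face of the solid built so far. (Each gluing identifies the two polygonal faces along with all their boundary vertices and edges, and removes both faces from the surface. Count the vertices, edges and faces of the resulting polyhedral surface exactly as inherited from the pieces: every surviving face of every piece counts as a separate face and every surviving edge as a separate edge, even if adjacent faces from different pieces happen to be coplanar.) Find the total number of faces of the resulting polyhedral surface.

A regular octahedron: V=6, E=12, F=8.
Attach a hendecagonal antiprism (V=22, E=44, F=24) along a 3-gon: merge 3 vertices and 3 edges, delete both glued faces → V=25, E=53, F=30.
Attach a regular octahedron (V=6, E=12, F=8) along a 3-gon: merge 3 vertices and 3 edges, delete both glued faces → V=28, E=62, F=36.
Attach a decagonal bipyramid (V=12, E=30, F=20) along a 3-gon: merge 3 vertices and 3 edges, delete both glued faces → V=37, E=89, F=54.
Check: V − E + F = 37 − 89 + 54 = 2.

54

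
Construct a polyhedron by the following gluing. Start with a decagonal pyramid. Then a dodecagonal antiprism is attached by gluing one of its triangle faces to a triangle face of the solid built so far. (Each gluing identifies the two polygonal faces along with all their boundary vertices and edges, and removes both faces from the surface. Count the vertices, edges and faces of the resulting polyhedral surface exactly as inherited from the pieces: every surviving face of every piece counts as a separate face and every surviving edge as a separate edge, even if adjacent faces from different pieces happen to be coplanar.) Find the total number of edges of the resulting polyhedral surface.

65

A decagonal pyramid: V=11, E=20, F=11.
Attach a dodecagonal antiprism (V=24, E=48, F=26) along a 3-gon: merge 3 vertices and 3 edges, delete both glued faces → V=32, E=65, F=35.
Check: V − E + F = 32 − 65 + 35 = 2.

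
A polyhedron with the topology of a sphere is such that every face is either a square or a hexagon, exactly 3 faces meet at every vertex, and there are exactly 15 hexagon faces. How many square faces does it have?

6

Let x be the number of squares; then F = 15 + x.
Edge–face incidences: 2E = 6·15 + 4·x = 90 + 4x.
Every vertex has degree 3, so 3V = 2E.
Euler: V − E + F = 2 ⇒ (2E)/3 − E + (15 + x) = 2.
Multiply by 6: 2·(2E) − 3·(2E) + 6·(15 + x) = 12, i.e. 90 + 6x − (90 + 4x) = 12.
Collecting terms: 2x = 12, so x = 6.
Then 2E = 90 + 4·6 = 114, so E = 57, V = 2E/3 = 38, F = 15 + 6 = 21.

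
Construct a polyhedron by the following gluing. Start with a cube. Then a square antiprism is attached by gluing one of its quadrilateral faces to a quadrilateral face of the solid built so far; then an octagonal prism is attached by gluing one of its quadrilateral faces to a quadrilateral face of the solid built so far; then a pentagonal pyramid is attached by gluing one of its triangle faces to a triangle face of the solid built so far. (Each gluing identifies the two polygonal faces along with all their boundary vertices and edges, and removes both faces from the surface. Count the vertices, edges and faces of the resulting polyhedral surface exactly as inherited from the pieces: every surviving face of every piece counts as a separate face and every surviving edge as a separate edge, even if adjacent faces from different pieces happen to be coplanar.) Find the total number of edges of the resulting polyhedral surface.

A cube: V=8, E=12, F=6.
Attach a square antiprism (V=8, E=16, F=10) along a 4-gon: merge 4 vertices and 4 edges, delete both glued faces → V=12, E=24, F=14.
Attach an octagonal prism (V=16, E=24, F=10) along a 4-gon: merge 4 vertices and 4 edges, delete both glued faces → V=24, E=44, F=22.
Attach a pentagonal pyramid (V=6, E=10, F=6) along a 3-gon: merge 3 vertices and 3 edges, delete both glued faces → V=27, E=51, F=26.
Check: V − E + F = 27 − 51 + 26 = 2.

51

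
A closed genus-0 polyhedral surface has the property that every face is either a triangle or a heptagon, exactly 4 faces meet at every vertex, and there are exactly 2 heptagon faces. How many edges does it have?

28

Let x be the number of triangles; then F = 2 + x.
Edge–face incidences: 2E = 7·2 + 3·x = 14 + 3x.
Every vertex has degree 4, so 4V = 2E.
Euler: V − E + F = 2 ⇒ (2E)/4 − E + (2 + x) = 2.
Multiply by 8: 2·(2E) − 4·(2E) + 8·(2 + x) = 16, i.e. 16 + 8x − 2·(14 + 3x) = 16.
Collecting terms: 2x − 12 = 16, so 2x = 28, so x = 14.
Then 2E = 14 + 3·14 = 56, so E = 28, V = 2E/4 = 14, F = 2 + 14 = 16.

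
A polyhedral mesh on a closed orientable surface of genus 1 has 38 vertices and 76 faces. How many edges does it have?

114

For a closed orientable surface of genus 1, χ = 2 − 2·1 = 0.
E = V + F − (0) = 38 + 76 − (0) = 114.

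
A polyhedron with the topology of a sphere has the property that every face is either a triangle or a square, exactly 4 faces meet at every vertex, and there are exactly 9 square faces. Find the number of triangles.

Let x be the number of triangles; then F = 9 + x.
Edge–face incidences: 2E = 4·9 + 3·x = 36 + 3x.
Every vertex has degree 4, so 4V = 2E.
Euler: V − E + F = 2 ⇒ (2E)/4 − E + (9 + x) = 2.
Multiply by 8: 2·(2E) − 4·(2E) + 8·(9 + x) = 16, i.e. 72 + 8x − 2·(36 + 3x) = 16.
Collecting terms: 2x = 16, so x = 8.
Then 2E = 36 + 3·8 = 60, so E = 30, V = 2E/4 = 15, F = 9 + 8 = 17.

8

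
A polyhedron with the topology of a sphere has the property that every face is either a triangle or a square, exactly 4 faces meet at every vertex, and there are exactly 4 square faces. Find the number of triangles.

8

Let x be the number of triangles; then F = 4 + x.
Edge–face incidences: 2E = 4·4 + 3·x = 16 + 3x.
Every vertex has degree 4, so 4V = 2E.
Euler: V − E + F = 2 ⇒ (2E)/4 − E + (4 + x) = 2.
Multiply by 8: 2·(2E) − 4·(2E) + 8·(4 + x) = 16, i.e. 32 + 8x − 2·(16 + 3x) = 16.
Collecting terms: 2x = 16, so x = 8.
Then 2E = 16 + 3·8 = 40, so E = 20, V = 2E/4 = 10, F = 4 + 8 = 12.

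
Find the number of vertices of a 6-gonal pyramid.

7

A pyramid on an n-gon base has one n-gon and n triangles: V = 6 + 1 = 7, E = 2·6 = 12, F = 6 + 1 = 7.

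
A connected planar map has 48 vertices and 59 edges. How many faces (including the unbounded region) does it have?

13

Euler's formula for a connected plane graph: V − E + F = 2, so F = 2 − 48 + 59 = 13.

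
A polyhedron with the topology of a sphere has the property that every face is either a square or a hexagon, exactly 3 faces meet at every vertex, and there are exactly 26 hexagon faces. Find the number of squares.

Let x be the number of squares; then F = 26 + x.
Edge–face incidences: 2E = 6·26 + 4·x = 156 + 4x.
Every vertex has degree 3, so 3V = 2E.
Euler: V − E + F = 2 ⇒ (2E)/3 − E + (26 + x) = 2.
Multiply by 6: 2·(2E) − 3·(2E) + 6·(26 + x) = 12, i.e. 156 + 6x − (156 + 4x) = 12.
Collecting terms: 2x = 12, so x = 6.
Then 2E = 156 + 4·6 = 180, so E = 90, V = 2E/3 = 60, F = 26 + 6 = 32.

6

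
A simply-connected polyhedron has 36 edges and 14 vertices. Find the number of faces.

24

Here V − E + F = 2.
F = 2 − V + E = 2 − 14 + 36 = 24.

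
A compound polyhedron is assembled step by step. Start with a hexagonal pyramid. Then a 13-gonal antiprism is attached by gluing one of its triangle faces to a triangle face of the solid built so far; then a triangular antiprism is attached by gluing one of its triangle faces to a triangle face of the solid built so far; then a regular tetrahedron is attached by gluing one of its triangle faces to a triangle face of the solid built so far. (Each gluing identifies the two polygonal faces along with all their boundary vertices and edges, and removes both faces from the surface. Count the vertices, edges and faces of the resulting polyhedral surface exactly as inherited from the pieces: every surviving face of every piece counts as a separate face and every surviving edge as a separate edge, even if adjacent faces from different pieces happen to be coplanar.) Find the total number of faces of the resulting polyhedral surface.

A hexagonal pyramid: V=7, E=12, F=7.
Attach a 13-gonal antiprism (V=26, E=52, F=28) along a 3-gon: merge 3 vertices and 3 edges, delete both glued faces → V=30, E=61, F=33.
Attach a triangular antiprism (V=6, E=12, F=8) along a 3-gon: merge 3 vertices and 3 edges, delete both glued faces → V=33, E=70, F=39.
Attach a regular tetrahedron (V=4, E=6, F=4) along a 3-gon: merge 3 vertices and 3 edges, delete both glued faces → V=34, E=73, F=41.
Check: V − E + F = 34 − 73 + 41 = 2.

41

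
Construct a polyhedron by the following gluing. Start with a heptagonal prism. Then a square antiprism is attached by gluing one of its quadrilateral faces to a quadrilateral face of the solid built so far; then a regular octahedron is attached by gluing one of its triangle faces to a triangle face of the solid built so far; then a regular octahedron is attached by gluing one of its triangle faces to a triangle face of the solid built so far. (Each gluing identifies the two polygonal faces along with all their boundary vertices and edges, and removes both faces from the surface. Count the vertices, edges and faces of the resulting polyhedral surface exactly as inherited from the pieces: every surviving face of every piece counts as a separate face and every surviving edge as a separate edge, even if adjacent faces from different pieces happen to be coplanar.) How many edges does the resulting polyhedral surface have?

51

A heptagonal prism: V=14, E=21, F=9.
Attach a square antiprism (V=8, E=16, F=10) along a 4-gon: merge 4 vertices and 4 edges, delete both glued faces → V=18, E=33, F=17.
Attach a regular octahedron (V=6, E=12, F=8) along a 3-gon: merge 3 vertices and 3 edges, delete both glued faces → V=21, E=42, F=23.
Attach a regular octahedron (V=6, E=12, F=8) along a 3-gon: merge 3 vertices and 3 edges, delete both glued faces → V=24, E=51, F=29.
Check: V − E + F = 24 − 51 + 29 = 2.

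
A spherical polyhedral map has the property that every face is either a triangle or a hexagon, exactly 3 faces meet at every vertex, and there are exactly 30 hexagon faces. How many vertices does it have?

Let x be the number of triangles; then F = 30 + x.
Edge–face incidences: 2E = 6·30 + 3·x = 180 + 3x.
Every vertex has degree 3, so 3V = 2E.
Euler: V − E + F = 2 ⇒ (2E)/3 − E + (30 + x) = 2.
Multiply by 6: 2·(2E) − 3·(2E) + 6·(30 + x) = 12, i.e. 180 + 6x − (180 + 3x) = 12.
Collecting terms: 3x = 12, so x = 4.
Then 2E = 180 + 3·4 = 192, so E = 96, V = 2E/3 = 64, F = 30 + 4 = 34.

64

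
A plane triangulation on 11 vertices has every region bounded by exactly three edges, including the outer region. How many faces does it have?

18

In a plane triangulation 3F = 2E and V − E + F = 2, so F = 2V − 4 = 2·11 − 4 = 18.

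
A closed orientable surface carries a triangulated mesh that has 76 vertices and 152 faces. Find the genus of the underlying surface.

Every face is a triangle, so 2E = 3·152 = 456, giving E = 228.
χ = V − E + F = 76 − 228 + 152 = 0.
For a closed orientable surface χ = 2 − 2g, so g = (2 − (0))/2 = 1.

1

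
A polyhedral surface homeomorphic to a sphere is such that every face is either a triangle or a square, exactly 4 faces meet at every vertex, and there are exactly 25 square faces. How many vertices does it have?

31

Let x be the number of triangles; then F = 25 + x.
Edge–face incidences: 2E = 4·25 + 3·x = 100 + 3x.
Every vertex has degree 4, so 4V = 2E.
Euler: V − E + F = 2 ⇒ (2E)/4 − E + (25 + x) = 2.
Multiply by 8: 2·(2E) − 4·(2E) + 8·(25 + x) = 16, i.e. 200 + 8x − 2·(100 + 3x) = 16.
Collecting terms: 2x = 16, so x = 8.
Then 2E = 100 + 3·8 = 124, so E = 62, V = 2E/4 = 31, F = 25 + 8 = 33.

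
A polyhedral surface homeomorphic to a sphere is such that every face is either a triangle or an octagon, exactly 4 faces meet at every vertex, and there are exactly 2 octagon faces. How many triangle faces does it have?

16

Let x be the number of triangles; then F = 2 + x.
Edge–face incidences: 2E = 8·2 + 3·x = 16 + 3x.
Every vertex has degree 4, so 4V = 2E.
Euler: V − E + F = 2 ⇒ (2E)/4 − E + (2 + x) = 2.
Multiply by 8: 2·(2E) − 4·(2E) + 8·(2 + x) = 16, i.e. 16 + 8x − 2·(16 + 3x) = 16.
Collecting terms: 2x − 16 = 16, so 2x = 32, so x = 16.
Then 2E = 16 + 3·16 = 64, so E = 32, V = 2E/4 = 16, F = 2 + 16 = 18.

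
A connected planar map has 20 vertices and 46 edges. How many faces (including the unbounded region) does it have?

Euler's formula for a connected plane graph: V − E + F = 2, so F = 2 − 20 + 46 = 28.

28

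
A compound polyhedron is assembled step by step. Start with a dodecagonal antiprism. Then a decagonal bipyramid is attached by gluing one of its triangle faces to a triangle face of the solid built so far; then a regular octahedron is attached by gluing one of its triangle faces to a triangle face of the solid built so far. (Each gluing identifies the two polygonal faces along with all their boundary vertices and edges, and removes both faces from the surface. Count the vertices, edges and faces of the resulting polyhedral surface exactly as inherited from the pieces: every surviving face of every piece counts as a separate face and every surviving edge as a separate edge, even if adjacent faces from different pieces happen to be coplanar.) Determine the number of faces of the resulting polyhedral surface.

50

A dodecagonal antiprism: V=24, E=48, F=26.
Attach a decagonal bipyramid (V=12, E=30, F=20) along a 3-gon: merge 3 vertices and 3 edges, delete both glued faces → V=33, E=75, F=44.
Attach a regular octahedron (V=6, E=12, F=8) along a 3-gon: merge 3 vertices and 3 edges, delete both glued faces → V=36, E=84, F=50.
Check: V − E + F = 36 − 84 + 50 = 2.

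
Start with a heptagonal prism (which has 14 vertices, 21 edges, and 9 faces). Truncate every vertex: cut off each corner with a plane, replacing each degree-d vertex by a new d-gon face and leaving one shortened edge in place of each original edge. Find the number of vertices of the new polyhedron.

Truncation replaces each original edge-end by a new vertex, so V′ = 2E = 42.
Each original edge survives, and each old vertex of degree d contributes d new edges; summing degrees gives Σd = 2E, so E′ = E + 2E = 3E = 63.
Each original face survives and each original vertex becomes one new face: F′ = F + V = 23.

42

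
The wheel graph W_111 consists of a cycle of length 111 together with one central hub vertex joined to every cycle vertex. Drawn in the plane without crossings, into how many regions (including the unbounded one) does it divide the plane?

W_111 has V = 111 + 1 = 112 vertices and E = 2·111 = 222 edges.
By Euler's formula F = 2 − V + E = 2 − 112 + 222 = 112.

112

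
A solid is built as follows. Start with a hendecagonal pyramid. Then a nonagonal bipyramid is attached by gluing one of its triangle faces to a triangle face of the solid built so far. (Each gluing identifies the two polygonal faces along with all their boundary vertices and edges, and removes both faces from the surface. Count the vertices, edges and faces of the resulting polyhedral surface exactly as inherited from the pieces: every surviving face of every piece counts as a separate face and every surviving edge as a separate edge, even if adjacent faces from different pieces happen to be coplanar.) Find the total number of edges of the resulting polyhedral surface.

46

A hendecagonal pyramid: V=12, E=22, F=12.
Attach a nonagonal bipyramid (V=11, E=27, F=18) along a 3-gon: merge 3 vertices and 3 edges, delete both glued faces → V=20, E=46, F=28.
Check: V − E + F = 20 − 46 + 28 = 2.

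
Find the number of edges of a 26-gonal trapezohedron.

104

The n-trapezohedron (dual of the n-antiprism) has V = 2·26 + 2 = 54, E = 4·26 = 104, F = 2·26 = 52.
Check: V − E + F = 54 − 104 + 52 = 2.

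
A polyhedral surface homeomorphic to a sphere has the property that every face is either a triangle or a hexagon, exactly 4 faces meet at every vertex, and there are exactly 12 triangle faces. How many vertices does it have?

12

Let x be the number of hexagons; then F = 12 + x.
Edge–face incidences: 2E = 3·12 + 6·x = 36 + 6x.
Every vertex has degree 4, so 4V = 2E.
Euler: V − E + F = 2 ⇒ (2E)/4 − E + (12 + x) = 2.
Multiply by 8: 2·(2E) − 4·(2E) + 8·(12 + x) = 16, i.e. 96 + 8x − 2·(36 + 6x) = 16.
Collecting terms: −4x + 24 = 16, so −4x = −8, so x = 2.
Then 2E = 36 + 6·2 = 48, so E = 24, V = 2E/4 = 12, F = 12 + 2 = 14.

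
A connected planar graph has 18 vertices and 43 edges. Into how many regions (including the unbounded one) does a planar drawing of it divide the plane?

Euler's formula for a connected plane graph: V − E + F = 2, so F = 2 − 18 + 43 = 27.

27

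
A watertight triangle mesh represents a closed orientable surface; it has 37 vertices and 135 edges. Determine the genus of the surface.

5

Every face is a triangle and each edge borders two faces, so 3F = 2·135, giving F = 90.
χ = V − E + F = 37 − 135 + 90 = -8.
For a closed orientable surface χ = 2 − 2g, so g = (2 − (-8))/2 = 5.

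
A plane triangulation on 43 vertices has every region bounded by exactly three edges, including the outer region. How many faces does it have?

In a plane triangulation 3F = 2E and V − E + F = 2, so F = 2V − 4 = 2·43 − 4 = 82.

82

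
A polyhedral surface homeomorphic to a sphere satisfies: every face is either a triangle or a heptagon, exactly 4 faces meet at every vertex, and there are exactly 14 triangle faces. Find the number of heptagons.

Let x be the number of heptagons; then F = 14 + x.
Edge–face incidences: 2E = 3·14 + 7·x = 42 + 7x.
Every vertex has degree 4, so 4V = 2E.
Euler: V − E + F = 2 ⇒ (2E)/4 − E + (14 + x) = 2.
Multiply by 8: 2·(2E) − 4·(2E) + 8·(14 + x) = 16, i.e. 112 + 8x − 2·(42 + 7x) = 16.
Collecting terms: −6x + 28 = 16, so −6x = −12, so x = 2.
Then 2E = 42 + 7·2 = 56, so E = 28, V = 2E/4 = 14, F = 14 + 2 = 16.

2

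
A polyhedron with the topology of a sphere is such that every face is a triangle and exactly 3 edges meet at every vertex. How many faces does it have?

4

Each face has 3 edges and each edge borders two faces, so 2E = 3F.
Each vertex has degree 3, so 3V = 2E and hence V = 3F/3.
Euler: V − E + F = 2 ⇒ (3F/3) − (3F/2) + F = 2.
Multiply by 6: (6 − 9 + 6)F = 12, i.e. 3F = 12.
So F = 4, E = 3·4/2 = 6, V = 3·4/3 = 4.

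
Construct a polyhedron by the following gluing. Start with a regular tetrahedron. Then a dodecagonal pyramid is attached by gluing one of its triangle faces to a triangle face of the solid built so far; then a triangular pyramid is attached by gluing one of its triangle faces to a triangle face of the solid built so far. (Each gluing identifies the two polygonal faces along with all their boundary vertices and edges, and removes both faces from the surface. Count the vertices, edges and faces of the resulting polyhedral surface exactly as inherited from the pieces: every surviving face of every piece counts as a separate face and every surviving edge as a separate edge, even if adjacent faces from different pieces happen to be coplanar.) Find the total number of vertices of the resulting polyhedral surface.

A regular tetrahedron: V=4, E=6, F=4.
Attach a dodecagonal pyramid (V=13, E=24, F=13) along a 3-gon: merge 3 vertices and 3 edges, delete both glued faces → V=14, E=27, F=15.
Attach a triangular pyramid (V=4, E=6, F=4) along a 3-gon: merge 3 vertices and 3 edges, delete both glued faces → V=15, E=30, F=17.
Check: V − E + F = 15 − 30 + 17 = 2.

15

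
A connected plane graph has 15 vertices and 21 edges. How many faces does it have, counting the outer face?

8

Euler's formula for a connected plane graph: V − E + F = 2, so F = 2 − 15 + 21 = 8.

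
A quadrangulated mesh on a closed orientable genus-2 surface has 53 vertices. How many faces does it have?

χ = 2 − 2·2 = -2, and every face is a square so 4F = 2E.
V − E + F = -2 with E = 4F/2 gives 53 − (4/2 − 1)·F = -2, so F = 55 and E = 110.

55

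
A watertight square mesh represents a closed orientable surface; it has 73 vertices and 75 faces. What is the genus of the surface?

Every face is a square, so 2E = 4·75 = 300, giving E = 150.
χ = V − E + F = 73 − 150 + 75 = -2.
For a closed orientable surface χ = 2 − 2g, so g = (2 − (-2))/2 = 2.

2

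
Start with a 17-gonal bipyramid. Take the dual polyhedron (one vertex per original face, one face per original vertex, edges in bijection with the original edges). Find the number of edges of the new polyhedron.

The base solid has V = 19, E = 51, F = 34.
The dual swaps V and F and preserves E: V′ = F = 34, E′ = E = 51, F′ = V = 19.

51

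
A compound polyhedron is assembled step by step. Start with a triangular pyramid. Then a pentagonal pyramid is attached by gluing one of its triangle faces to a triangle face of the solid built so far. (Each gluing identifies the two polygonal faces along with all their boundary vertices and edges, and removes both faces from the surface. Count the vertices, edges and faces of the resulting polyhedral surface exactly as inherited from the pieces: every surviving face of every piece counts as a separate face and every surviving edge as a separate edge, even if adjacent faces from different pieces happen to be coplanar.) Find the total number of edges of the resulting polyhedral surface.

13

A triangular pyramid: V=4, E=6, F=4.
Attach a pentagonal pyramid (V=6, E=10, F=6) along a 3-gon: merge 3 vertices and 3 edges, delete both glued faces → V=7, E=13, F=8.
Check: V − E + F = 7 − 13 + 8 = 2.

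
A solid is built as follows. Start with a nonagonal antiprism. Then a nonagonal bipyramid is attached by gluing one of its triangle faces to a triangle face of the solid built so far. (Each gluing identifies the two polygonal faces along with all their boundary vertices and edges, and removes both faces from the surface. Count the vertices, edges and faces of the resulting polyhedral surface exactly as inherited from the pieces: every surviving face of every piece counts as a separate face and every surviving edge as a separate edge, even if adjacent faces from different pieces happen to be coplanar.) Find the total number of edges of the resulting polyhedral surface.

A nonagonal antiprism: V=18, E=36, F=20.
Attach a nonagonal bipyramid (V=11, E=27, F=18) along a 3-gon: merge 3 vertices and 3 edges, delete both glued faces → V=26, E=60, F=36.
Check: V − E + F = 26 − 60 + 36 = 2.

60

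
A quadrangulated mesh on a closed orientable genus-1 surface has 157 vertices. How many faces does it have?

157

χ = 2 − 2·1 = 0, and every face is a square so 4F = 2E.
V − E + F = 0 with E = 4F/2 gives 157 − (4/2 − 1)·F = 0, so F = 157 and E = 314.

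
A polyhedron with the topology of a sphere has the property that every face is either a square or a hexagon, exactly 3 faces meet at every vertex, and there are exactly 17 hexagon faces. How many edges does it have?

Let x be the number of squares; then F = 17 + x.
Edge–face incidences: 2E = 6·17 + 4·x = 102 + 4x.
Every vertex has degree 3, so 3V = 2E.
Euler: V − E + F = 2 ⇒ (2E)/3 − E + (17 + x) = 2.
Multiply by 6: 2·(2E) − 3·(2E) + 6·(17 + x) = 12, i.e. 102 + 6x − (102 + 4x) = 12.
Collecting terms: 2x = 12, so x = 6.
Then 2E = 102 + 4·6 = 126, so E = 63, V = 2E/3 = 42, F = 17 + 6 = 23.

63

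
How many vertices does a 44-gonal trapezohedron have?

The n-trapezohedron (dual of the n-antiprism) has V = 2·44 + 2 = 90, E = 4·44 = 176, F = 2·44 = 88.
Check: V − E + F = 90 − 176 + 88 = 2.

90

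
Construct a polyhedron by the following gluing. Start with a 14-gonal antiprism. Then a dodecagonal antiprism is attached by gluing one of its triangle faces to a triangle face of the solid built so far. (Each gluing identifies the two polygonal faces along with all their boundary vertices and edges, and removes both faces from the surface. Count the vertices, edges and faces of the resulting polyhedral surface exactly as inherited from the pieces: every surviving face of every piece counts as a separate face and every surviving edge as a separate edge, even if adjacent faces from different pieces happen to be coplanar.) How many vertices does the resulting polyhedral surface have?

A 14-gonal antiprism: V=28, E=56, F=30.
Attach a dodecagonal antiprism (V=24, E=48, F=26) along a 3-gon: merge 3 vertices and 3 edges, delete both glued faces → V=49, E=101, F=54.
Check: V − E + F = 49 − 101 + 54 = 2.

49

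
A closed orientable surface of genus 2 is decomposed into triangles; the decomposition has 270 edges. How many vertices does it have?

88

χ = 2 − 2·2 = -2, and every face is a triangle so 3F = 2E.
F = 2E/3 = 180. Then V = -2 + E − F = -2 + 270 − 180 = 88.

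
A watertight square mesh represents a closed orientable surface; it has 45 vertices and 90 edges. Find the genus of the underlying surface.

1

Every face is a square and each edge borders two faces, so 4F = 2·90, giving F = 45.
χ = V − E + F = 45 − 90 + 45 = 0.
For a closed orientable surface χ = 2 − 2g, so g = (2 − (0))/2 = 1.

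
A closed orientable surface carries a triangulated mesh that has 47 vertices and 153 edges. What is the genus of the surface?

Every face is a triangle and each edge borders two faces, so 3F = 2·153, giving F = 102.
χ = V − E + F = 47 − 153 + 102 = -4.
For a closed orientable surface χ = 2 − 2g, so g = (2 − (-4))/2 = 3.

3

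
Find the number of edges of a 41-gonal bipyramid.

A bipyramid over an n-gon has 2n triangular faces and n + 2 vertices: V = 41 + 2 = 43, E = 3·41 = 123, F = 2·41 = 82.

123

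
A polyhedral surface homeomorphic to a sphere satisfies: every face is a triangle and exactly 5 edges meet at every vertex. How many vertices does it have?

12

Each face has 3 edges and each edge borders two faces, so 2E = 3F.
Each vertex has degree 5, so 5V = 2E and hence V = 3F/5.
Euler: V − E + F = 2 ⇒ (3F/5) − (3F/2) + F = 2.
Multiply by 10: (6 − 15 + 10)F = 20, i.e. 1F = 20.
So F = 20, E = 3·20/2 = 30, V = 3·20/5 = 12.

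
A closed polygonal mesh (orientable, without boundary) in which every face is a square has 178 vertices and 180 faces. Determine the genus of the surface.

Every face is a square, so 2E = 4·180 = 720, giving E = 360.
χ = V − E + F = 178 − 360 + 180 = -2.
For a closed orientable surface χ = 2 − 2g, so g = (2 − (-2))/2 = 2.

2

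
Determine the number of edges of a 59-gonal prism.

A prism on an n-gon has two n-gon bases and n rectangular sides: V = 2·59 = 118, E = 3·59 = 177, F = 59 + 2 = 61.

177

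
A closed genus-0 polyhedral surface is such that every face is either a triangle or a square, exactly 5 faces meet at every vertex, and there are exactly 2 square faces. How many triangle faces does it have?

24

Let x be the number of triangles; then F = 2 + x.
Edge–face incidences: 2E = 4·2 + 3·x = 8 + 3x.
Every vertex has degree 5, so 5V = 2E.
Euler: V − E + F = 2 ⇒ (2E)/5 − E + (2 + x) = 2.
Multiply by 10: 2·(2E) − 5·(2E) + 10·(2 + x) = 20, i.e. 20 + 10x − 3·(8 + 3x) = 20.
Collecting terms: x − 4 = 20, so x = 24.
Then 2E = 8 + 3·24 = 80, so E = 40, V = 2E/5 = 16, F = 2 + 24 = 26.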